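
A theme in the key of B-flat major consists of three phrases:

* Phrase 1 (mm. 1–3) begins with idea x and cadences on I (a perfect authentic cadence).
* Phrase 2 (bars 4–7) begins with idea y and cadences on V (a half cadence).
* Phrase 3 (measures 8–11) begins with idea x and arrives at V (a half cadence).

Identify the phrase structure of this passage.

The final phrase closes with a half cadence, which is not stronger than the preceding half cadence; the 3 phrases lack an overall antecedent–consequent design and so form a phrase group.

phrase group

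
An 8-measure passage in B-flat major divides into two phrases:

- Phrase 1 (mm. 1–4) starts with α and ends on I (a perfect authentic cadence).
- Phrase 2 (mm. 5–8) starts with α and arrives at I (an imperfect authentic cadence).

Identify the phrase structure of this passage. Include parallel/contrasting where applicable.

phrase group

The second phrase closes with an imperfect authentic cadence, which is not stronger than the first phrase's perfect authentic cadence; without a weak→strong cadential pair there is no antecedent–consequent relationship, so this is a phrase group rather than a period.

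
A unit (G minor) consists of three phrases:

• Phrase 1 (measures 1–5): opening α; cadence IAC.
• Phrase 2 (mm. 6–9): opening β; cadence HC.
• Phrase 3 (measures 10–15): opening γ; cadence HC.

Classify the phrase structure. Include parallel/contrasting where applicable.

phrase group

The final phrase closes with a half cadence, which is not stronger than the preceding half cadence; the 3 phrases lack an overall antecedent–consequent design and so form a phrase group.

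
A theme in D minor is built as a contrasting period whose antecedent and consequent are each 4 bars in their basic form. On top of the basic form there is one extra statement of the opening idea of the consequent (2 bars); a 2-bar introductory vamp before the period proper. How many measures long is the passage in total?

Basic contrasting period: 4 + 4 = 8 bars.
8 (basic form) + 2 (extra statement) + 2 (introduction) = 12.

12 measures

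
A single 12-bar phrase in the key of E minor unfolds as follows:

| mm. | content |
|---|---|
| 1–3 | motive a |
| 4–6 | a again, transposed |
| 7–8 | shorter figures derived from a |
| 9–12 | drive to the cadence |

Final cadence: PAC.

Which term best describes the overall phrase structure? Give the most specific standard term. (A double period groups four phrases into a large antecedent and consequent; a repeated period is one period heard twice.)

Basic idea (mm. 1–3) + its repetition (bars 4–6) form the presentation; fragmentation and cadence (mm. 7–12) form the continuation — the 12-bar whole is a sentence.

sentence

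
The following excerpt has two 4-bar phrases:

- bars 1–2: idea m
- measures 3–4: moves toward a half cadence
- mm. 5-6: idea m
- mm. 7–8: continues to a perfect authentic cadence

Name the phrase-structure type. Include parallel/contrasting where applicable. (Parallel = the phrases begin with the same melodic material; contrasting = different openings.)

Phrase 1 ends with a half cadence (weaker) and phrase 2 with a perfect authentic cadence (stronger): antecedent + consequent = a period.
The two phrases open with the same material (m / m), so the period is parallel.

parallel period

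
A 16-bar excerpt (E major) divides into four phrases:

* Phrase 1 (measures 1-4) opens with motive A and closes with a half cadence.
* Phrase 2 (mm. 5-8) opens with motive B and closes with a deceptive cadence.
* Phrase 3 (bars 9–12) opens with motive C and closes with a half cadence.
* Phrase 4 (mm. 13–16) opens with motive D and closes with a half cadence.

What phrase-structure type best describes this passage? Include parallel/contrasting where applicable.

phrase group

Phrase 4 ends with a half cadence, no stronger than phrase 2's deceptive cadence, so the four phrases do not form a double period; nor do phrases 3–4 duplicate 1–2, so it is not a repeated period. With no phrase reaching a conclusive cadence, the passage is a phrase group.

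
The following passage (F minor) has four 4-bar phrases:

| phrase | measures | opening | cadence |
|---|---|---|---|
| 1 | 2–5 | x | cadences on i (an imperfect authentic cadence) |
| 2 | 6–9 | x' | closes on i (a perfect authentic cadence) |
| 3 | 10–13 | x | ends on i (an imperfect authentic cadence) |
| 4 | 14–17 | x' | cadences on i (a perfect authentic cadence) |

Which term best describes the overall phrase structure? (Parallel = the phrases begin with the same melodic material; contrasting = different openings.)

repeated period

The cadence pattern IAC–PAC–IAC–PAC is weak–strong twice, and phrases 3–4 restate phrases 1–2: a period heard twice, not a double period (which would end weakly at phrase 2).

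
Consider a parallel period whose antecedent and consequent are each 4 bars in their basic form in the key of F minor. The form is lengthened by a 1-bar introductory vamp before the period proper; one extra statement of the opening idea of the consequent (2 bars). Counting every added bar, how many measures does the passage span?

11 measures

Basic parallel period: 4 + 4 = 8 bars.
8 (basic form) + 1 (introduction) + 2 (extra statement) = 11.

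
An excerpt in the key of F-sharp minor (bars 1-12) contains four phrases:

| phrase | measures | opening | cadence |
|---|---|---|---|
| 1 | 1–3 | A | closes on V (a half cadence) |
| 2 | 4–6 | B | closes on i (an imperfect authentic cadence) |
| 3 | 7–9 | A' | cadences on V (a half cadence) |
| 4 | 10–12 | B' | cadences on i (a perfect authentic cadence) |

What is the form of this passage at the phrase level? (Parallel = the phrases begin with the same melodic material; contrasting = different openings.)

parallel double period

Four phrases in two halves: the first half (mm. 1-6) ends with an imperfect authentic cadence, the second (mm. 7–12) with a perfect authentic cadence — a large antecedent–consequent pair, i.e. a double period.
Phrase 3 begins with the same material as phrase 1, making it parallel.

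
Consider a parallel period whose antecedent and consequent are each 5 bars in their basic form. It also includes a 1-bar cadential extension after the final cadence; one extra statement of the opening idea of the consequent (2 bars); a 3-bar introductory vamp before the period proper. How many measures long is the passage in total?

Basic parallel period: 5 + 5 = 10 bars.
10 (basic form) + 1 (cadential extension) + 2 (extra statement) + 3 (introduction) = 16.

16 measures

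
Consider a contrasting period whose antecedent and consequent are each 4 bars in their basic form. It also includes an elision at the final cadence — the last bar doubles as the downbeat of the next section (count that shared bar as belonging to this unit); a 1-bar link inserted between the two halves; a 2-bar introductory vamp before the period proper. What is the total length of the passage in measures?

11 measures

Basic contrasting period: 4 + 4 = 8 bars.
8 (basic form) + 1 (link) + 2 (introduction) = 11.
The elision shares a bar with the next section but does not change this unit's count.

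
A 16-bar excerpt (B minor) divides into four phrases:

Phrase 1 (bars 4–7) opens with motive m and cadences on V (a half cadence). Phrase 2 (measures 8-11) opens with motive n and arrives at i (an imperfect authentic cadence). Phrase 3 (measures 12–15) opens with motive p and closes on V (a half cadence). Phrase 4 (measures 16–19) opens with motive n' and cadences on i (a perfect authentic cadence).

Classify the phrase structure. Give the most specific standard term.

Four phrases in two halves: the first half (mm. 4–11) ends with an imperfect authentic cadence, the second (mm. 12–19) with a perfect authentic cadence — a large antecedent–consequent pair, i.e. a double period.
Phrase 3 begins with different material from phrase 1, making it contrasting.

contrasting double period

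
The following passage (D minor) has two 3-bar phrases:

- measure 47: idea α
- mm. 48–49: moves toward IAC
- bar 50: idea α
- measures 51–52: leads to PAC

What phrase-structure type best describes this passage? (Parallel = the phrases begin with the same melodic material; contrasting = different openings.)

parallel period

Phrase 1 ends with an imperfect authentic cadence (weaker) and phrase 2 with a perfect authentic cadence (stronger): antecedent + consequent = a period.
The two phrases open with the same material (α / α), so the period is parallel.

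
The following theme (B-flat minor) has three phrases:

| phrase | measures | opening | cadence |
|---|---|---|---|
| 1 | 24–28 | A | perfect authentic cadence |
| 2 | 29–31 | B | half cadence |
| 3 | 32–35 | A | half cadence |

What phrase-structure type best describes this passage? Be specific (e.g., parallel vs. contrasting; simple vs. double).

The final phrase closes with a half cadence, which is not stronger than the preceding half cadence; the 3 phrases lack an overall antecedent–consequent design and so form a phrase group.

phrase group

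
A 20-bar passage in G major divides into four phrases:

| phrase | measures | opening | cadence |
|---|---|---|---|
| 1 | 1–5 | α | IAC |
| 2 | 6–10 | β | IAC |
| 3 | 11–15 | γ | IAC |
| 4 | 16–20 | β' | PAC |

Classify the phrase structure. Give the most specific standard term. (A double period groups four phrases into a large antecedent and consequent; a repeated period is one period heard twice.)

contrasting double period

Four phrases in two halves: the first half (bars 1–10) ends with an imperfect authentic cadence, the second (measures 11–20) with a perfect authentic cadence — a large antecedent–consequent pair, i.e. a double period.
Phrase 3 begins with different material from phrase 1, making it contrasting.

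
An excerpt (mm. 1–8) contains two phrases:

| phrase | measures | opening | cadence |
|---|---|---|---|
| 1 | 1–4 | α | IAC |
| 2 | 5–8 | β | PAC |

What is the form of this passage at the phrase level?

Phrase 1 ends with an imperfect authentic cadence (weaker) and phrase 2 with a perfect authentic cadence (stronger): antecedent + consequent = a period.
The two phrases open with different material (α / β), so the period is contrasting.

contrasting period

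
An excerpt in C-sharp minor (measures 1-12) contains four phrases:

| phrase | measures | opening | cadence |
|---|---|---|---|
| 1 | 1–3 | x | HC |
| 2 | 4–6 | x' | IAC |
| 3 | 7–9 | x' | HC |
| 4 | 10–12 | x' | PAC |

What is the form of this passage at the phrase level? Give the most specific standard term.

Four phrases in two halves: the first half (bars 1-6) ends with an imperfect authentic cadence, the second (mm. 7–12) with a perfect authentic cadence — a large antecedent–consequent pair, i.e. a double period.
Phrase 3 begins with the same material as phrase 1, making it parallel.

parallel double period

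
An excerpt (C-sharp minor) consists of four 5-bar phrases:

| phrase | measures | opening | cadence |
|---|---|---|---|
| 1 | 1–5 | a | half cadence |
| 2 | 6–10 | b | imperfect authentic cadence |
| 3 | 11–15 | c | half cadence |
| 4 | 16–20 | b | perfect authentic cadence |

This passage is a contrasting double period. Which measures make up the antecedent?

measures 1–10

In a double period the four phrases pair into a large antecedent (phrases 1–2, ending imperfect authentic cadence) and a large consequent (phrases 3–4, ending perfect authentic cadence). The antecedent spans mm. 1–10.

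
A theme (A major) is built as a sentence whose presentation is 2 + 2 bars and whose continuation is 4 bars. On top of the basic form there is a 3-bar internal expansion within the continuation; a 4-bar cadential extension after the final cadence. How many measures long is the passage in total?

Basic sentence: 2 + 2 + 4 = 8 bars.
8 (basic form) + 3 (internal expansion) + 4 (cadential extension) = 15.

15 measures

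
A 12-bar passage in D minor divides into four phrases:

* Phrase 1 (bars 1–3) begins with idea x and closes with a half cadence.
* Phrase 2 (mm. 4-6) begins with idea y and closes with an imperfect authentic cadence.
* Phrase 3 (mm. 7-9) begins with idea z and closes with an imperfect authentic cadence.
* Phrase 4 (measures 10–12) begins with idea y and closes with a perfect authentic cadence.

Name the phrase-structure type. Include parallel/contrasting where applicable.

Four phrases in two halves: the first half (measures 1–6) ends with an imperfect authentic cadence, the second (mm. 7–12) with a perfect authentic cadence — a large antecedent–consequent pair, i.e. a double period.
Phrase 3 begins with different material from phrase 1, making it contrasting.

contrasting double period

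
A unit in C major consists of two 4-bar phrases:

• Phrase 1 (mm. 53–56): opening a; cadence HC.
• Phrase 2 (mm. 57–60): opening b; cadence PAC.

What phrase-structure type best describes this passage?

contrasting period

Phrase 1 ends with a half cadence (weaker) and phrase 2 with a perfect authentic cadence (stronger): antecedent + consequent = a period.
The two phrases open with different material (a / b), so the period is contrasting.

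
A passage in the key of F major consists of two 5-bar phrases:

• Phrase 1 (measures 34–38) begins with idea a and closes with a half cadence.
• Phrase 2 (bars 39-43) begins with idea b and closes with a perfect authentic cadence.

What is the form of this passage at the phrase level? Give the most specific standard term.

contrasting period

Phrase 1 ends with a half cadence (weaker) and phrase 2 with a perfect authentic cadence (stronger): antecedent + consequent = a period.
The two phrases open with different material (a / b), so the period is contrasting.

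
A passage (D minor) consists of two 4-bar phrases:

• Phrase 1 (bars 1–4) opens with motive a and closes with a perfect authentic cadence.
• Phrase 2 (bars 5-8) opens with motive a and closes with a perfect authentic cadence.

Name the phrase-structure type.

repeated phrase

Both phrases have the same opening (a) and the same cadence (perfect authentic cadence): the second is a restatement, not a consequent, so this is a repeated phrase rather than a period.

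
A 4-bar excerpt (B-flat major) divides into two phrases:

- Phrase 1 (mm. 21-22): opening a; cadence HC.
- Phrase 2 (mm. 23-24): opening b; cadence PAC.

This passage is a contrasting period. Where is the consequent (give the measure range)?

The antecedent is the phrase ending with the weaker cadence (half cadence, phrase 1) and the consequent the one ending more conclusively (perfect authentic cadence, phrase 2); the consequent is mm. 23-24.

measures 23–24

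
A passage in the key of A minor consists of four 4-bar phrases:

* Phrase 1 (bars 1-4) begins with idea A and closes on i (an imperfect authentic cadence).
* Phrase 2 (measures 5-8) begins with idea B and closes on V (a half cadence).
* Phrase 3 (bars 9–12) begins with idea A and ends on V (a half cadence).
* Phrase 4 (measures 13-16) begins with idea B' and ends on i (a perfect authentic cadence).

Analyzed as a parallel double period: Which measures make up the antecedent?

In a double period the four phrases pair into a large antecedent (phrases 1–2, ending half cadence) and a large consequent (phrases 3–4, ending perfect authentic cadence). The antecedent spans mm. 1–8.

measures 1–8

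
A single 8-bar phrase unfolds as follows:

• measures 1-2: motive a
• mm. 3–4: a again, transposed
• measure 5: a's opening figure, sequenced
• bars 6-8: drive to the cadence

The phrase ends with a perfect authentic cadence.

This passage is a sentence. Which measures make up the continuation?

measures 5–8

After the presentation (measures 1–4), the continuation covers the fragmentation through the cadence: measures 5–8.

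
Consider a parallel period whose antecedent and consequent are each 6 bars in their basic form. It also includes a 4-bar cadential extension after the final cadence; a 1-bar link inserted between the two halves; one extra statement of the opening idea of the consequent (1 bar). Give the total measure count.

18 measures

Basic parallel period: 6 + 6 = 12 bars.
12 (basic form) + 4 (cadential extension) + 1 (link) + 1 (extra statement) = 18.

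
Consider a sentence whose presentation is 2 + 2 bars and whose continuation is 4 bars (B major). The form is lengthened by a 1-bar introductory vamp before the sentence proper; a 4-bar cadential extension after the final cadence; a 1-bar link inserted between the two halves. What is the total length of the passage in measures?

Basic sentence: 2 + 2 + 4 = 8 bars.
8 (basic form) + 1 (introduction) + 4 (cadential extension) + 1 (link) = 14.

14 measures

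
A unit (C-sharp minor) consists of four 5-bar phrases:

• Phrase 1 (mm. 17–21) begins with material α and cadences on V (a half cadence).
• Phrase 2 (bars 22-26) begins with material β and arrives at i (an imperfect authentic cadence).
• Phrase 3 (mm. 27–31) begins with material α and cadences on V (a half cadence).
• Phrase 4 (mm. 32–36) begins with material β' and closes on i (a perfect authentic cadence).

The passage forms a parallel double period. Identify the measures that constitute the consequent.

measures 27–36

In a double period the four phrases pair into a large antecedent (phrases 1–2, ending imperfect authentic cadence) and a large consequent (phrases 3–4, ending perfect authentic cadence). The consequent spans measures 27–36.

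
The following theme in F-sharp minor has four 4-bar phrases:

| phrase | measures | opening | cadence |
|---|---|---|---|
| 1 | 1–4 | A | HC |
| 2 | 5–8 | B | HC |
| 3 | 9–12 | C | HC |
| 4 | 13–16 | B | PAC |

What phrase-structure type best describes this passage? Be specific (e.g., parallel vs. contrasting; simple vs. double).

contrasting double period

Four phrases in two halves: the first half (bars 1–8) ends with a half cadence, the second (measures 9–16) with a perfect authentic cadence — a large antecedent–consequent pair, i.e. a double period.
Phrase 3 begins with different material from phrase 1, making it contrasting.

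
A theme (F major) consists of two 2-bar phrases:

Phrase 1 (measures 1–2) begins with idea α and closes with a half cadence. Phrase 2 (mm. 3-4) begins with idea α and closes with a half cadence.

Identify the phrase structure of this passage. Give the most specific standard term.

repeated phrase

Both phrases have the same opening (α) and the same cadence (half cadence): the second is a restatement, not a consequent, so this is a repeated phrase rather than a period.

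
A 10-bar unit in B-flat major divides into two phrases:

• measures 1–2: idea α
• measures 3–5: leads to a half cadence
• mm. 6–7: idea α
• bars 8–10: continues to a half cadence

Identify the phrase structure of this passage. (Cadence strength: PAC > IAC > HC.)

repeated phrase

Both phrases have the same opening (α) and the same cadence (half cadence): the second is a restatement, not a consequent, so this is a repeated phrase rather than a period.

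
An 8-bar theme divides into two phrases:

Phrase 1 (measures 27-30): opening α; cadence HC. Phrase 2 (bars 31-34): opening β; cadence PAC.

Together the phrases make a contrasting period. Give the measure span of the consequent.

The phrase ending with the weaker cadence (half cadence) is the antecedent; the one ending more conclusively (perfect authentic cadence) is the consequent. The consequent is measures 31–34.

measures 31–34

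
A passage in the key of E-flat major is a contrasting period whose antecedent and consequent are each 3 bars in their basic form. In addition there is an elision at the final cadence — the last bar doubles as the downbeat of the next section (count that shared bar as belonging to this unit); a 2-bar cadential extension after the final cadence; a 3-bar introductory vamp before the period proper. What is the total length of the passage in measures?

11 measures

Basic contrasting period: 3 + 3 = 6 bars.
6 (basic form) + 2 (cadential extension) + 3 (introduction) = 11.
The elision shares a bar with the next section but does not change this unit's count.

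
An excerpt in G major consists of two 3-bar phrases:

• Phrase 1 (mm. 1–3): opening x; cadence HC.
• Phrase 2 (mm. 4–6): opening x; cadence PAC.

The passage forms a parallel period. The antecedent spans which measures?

measures 1–3

The antecedent is the phrase ending with the weaker cadence (half cadence, phrase 1) and the consequent the one ending more conclusively (perfect authentic cadence, phrase 2); the antecedent is bars 1–3.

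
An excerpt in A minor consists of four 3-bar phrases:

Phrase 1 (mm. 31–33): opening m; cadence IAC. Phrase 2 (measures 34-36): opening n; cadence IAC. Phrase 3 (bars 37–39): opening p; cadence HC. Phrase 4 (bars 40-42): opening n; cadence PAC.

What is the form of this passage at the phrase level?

Four phrases in two halves: the first half (mm. 31-36) ends with an imperfect authentic cadence, the second (mm. 37–42) with a perfect authentic cadence — a large antecedent–consequent pair, i.e. a double period.
Phrase 3 begins with different material from phrase 1, making it contrasting.

contrasting double period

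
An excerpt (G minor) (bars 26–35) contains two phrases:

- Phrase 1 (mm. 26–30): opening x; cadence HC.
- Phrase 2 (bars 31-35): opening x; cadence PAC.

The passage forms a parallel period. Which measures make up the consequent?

The phrase ending with the weaker cadence (half cadence) is the antecedent; the one ending more conclusively (perfect authentic cadence) is the consequent. The consequent is measures 31–35.

measures 31–35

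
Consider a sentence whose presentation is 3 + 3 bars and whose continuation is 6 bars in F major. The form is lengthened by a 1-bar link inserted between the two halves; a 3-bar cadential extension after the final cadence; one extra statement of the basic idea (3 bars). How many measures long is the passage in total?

Basic sentence: 3 + 3 + 6 = 12 bars.
12 (basic form) + 1 (link) + 3 (cadential extension) + 3 (extra statement) = 19.

19 measures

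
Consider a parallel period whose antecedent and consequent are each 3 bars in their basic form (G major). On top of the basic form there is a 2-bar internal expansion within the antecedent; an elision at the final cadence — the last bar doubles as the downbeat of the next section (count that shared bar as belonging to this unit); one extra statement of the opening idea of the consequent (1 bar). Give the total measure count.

9 measures

Basic parallel period: 3 + 3 = 6 bars.
6 (basic form) + 2 (internal expansion) + 1 (extra statement) = 9.
The elision shares a bar with the next section but does not change this unit's count.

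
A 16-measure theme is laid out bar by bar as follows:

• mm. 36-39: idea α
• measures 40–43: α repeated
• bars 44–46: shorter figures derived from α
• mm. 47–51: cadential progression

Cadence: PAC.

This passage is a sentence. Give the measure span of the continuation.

measures 44–51

After the presentation (mm. 36–43), the continuation covers the fragmentation through the cadence: mm. 44-51.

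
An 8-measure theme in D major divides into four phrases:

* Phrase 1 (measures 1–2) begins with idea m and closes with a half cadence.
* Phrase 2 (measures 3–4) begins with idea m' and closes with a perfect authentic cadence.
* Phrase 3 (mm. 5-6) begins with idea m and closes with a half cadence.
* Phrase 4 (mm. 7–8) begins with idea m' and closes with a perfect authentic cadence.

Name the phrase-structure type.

The cadence pattern HC–PAC–HC–PAC is weak–strong twice, and phrases 3–4 restate phrases 1–2: a period heard twice, not a double period (which would end weakly at phrase 2).

repeated period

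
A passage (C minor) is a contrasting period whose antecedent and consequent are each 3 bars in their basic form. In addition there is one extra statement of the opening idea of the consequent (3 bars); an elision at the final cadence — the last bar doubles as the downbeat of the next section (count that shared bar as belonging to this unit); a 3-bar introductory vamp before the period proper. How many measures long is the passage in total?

12 measures

Basic contrasting period: 3 + 3 = 6 bars.
6 (basic form) + 3 (extra statement) + 3 (introduction) = 12.
The elision shares a bar with the next section but does not change this unit's count.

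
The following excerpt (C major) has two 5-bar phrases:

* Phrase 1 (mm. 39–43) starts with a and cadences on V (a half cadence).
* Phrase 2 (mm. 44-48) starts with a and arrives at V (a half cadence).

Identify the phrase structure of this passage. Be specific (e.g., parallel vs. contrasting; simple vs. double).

Both phrases have the same opening (a) and the same cadence (half cadence): the second is a restatement, not a consequent, so this is a repeated phrase rather than a period.

repeated phrase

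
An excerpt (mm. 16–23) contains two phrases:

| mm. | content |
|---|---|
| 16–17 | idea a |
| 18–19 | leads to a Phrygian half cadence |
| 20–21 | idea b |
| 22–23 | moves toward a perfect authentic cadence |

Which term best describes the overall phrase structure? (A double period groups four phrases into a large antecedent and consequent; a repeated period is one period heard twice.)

contrasting period

Phrase 1 ends with a Phrygian half cadence (weaker) and phrase 2 with a perfect authentic cadence (stronger): antecedent + consequent = a period.
The two phrases open with different material (a / b), so the period is contrasting.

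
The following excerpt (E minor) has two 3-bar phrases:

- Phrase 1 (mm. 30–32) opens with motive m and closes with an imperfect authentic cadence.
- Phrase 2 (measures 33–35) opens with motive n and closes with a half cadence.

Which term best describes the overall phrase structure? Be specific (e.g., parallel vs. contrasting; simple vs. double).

phrase group

The second phrase closes with a half cadence, which is not stronger than the first phrase's imperfect authentic cadence; without a weak→strong cadential pair there is no antecedent–consequent relationship, so this is a phrase group rather than a period.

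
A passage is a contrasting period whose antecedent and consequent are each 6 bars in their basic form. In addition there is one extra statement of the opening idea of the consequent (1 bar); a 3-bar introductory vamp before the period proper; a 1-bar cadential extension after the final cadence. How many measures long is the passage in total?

Basic contrasting period: 6 + 6 = 12 bars.
12 (basic form) + 1 (extra statement) + 3 (introduction) + 1 (cadential extension) = 17.

17 measures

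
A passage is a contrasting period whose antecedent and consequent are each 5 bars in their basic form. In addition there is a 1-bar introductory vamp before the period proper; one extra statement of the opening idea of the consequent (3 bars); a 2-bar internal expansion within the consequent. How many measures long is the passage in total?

16 measures

Basic contrasting period: 5 + 5 = 10 bars.
10 (basic form) + 1 (introduction) + 3 (extra statement) + 2 (internal expansion) = 16.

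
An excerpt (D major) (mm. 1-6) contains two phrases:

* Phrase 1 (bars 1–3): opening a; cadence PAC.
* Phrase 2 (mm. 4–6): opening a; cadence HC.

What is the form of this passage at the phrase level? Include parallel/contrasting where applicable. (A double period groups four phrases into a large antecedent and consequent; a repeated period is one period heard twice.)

The second phrase closes with a half cadence, which is not stronger than the first phrase's perfect authentic cadence; without a weak→strong cadential pair there is no antecedent–consequent relationship, so this is a phrase group rather than a period.

phrase group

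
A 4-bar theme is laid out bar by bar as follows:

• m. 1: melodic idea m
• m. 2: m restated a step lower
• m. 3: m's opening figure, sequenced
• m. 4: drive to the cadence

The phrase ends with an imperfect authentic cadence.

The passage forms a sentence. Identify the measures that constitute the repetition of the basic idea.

The presentation of a sentence is the basic idea (m. 1) plus its repetition (m. 2); the repetition of the basic idea is therefore bar 2.

measures 2–2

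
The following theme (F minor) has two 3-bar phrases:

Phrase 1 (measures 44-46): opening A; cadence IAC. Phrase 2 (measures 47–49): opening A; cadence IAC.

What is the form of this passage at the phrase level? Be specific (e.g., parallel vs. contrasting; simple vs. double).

repeated phrase

Both phrases have the same opening (A) and the same cadence (imperfect authentic cadence): the second is a restatement, not a consequent, so this is a repeated phrase rather than a period.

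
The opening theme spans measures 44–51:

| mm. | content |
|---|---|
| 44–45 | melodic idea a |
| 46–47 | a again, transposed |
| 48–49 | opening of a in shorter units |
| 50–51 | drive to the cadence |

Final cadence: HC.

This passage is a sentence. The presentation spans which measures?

measures 44–47

The presentation of a sentence is the basic idea (mm. 44-45) plus its repetition (bars 46–47); the presentation is therefore mm. 44-47.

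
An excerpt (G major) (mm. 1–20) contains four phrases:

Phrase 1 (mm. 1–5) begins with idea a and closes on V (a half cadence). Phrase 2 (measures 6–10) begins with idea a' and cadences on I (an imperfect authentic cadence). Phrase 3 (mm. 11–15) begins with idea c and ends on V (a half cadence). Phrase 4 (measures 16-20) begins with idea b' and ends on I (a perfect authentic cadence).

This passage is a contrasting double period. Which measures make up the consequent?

In a double period the four phrases pair into a large antecedent (phrases 1–2, ending imperfect authentic cadence) and a large consequent (phrases 3–4, ending perfect authentic cadence). The consequent spans mm. 11-20.

measures 11–20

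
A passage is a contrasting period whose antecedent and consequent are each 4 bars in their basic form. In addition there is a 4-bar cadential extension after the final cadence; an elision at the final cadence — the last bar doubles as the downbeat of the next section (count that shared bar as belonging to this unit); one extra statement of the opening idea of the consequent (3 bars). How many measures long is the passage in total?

15 measures

Basic contrasting period: 4 + 4 = 8 bars.
8 (basic form) + 4 (cadential extension) + 3 (extra statement) = 15.
The elision shares a bar with the next section but does not change this unit's count.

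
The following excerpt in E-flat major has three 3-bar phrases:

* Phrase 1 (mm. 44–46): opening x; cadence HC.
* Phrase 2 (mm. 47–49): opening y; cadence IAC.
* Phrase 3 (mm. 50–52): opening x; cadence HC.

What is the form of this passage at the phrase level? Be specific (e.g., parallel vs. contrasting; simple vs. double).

phrase group

The final phrase closes with a half cadence, which is not stronger than the preceding imperfect authentic cadence; the 3 phrases lack an overall antecedent–consequent design and so form a phrase group.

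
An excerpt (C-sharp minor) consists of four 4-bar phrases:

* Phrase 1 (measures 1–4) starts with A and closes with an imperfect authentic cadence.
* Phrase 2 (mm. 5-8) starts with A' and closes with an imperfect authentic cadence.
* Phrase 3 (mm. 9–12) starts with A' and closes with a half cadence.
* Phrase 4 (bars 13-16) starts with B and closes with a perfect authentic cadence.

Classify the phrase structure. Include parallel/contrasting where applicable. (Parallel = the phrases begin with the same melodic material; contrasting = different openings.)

parallel double period

Four phrases in two halves: the first half (measures 1-8) ends with an imperfect authentic cadence, the second (measures 9-16) with a perfect authentic cadence — a large antecedent–consequent pair, i.e. a double period.
Phrase 3 begins with the same material as phrase 1, making it parallel.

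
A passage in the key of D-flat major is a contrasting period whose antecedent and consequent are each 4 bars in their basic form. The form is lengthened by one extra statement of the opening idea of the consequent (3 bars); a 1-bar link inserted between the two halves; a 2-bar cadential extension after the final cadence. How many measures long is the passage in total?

Basic contrasting period: 4 + 4 = 8 bars.
8 (basic form) + 3 (extra statement) + 1 (link) + 2 (cadential extension) = 14.

14 measures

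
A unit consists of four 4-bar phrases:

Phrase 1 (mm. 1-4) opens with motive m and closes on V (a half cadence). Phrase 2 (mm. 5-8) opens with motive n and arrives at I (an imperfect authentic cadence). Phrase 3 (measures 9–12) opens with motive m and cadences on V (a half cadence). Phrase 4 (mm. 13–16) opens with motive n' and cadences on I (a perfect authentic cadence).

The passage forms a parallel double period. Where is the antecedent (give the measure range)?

measures 1–8

In a double period the four phrases pair into a large antecedent (phrases 1–2, ending imperfect authentic cadence) and a large consequent (phrases 3–4, ending perfect authentic cadence). The antecedent spans measures 1–8.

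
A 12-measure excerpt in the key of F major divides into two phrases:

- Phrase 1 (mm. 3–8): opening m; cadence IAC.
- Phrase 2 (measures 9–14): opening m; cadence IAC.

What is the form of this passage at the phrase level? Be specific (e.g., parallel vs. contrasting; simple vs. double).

repeated phrase

Both phrases have the same opening (m) and the same cadence (imperfect authentic cadence): the second is a restatement, not a consequent, so this is a repeated phrase rather than a period.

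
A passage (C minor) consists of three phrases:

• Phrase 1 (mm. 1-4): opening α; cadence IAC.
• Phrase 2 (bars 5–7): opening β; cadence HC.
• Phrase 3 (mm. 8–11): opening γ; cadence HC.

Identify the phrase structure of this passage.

phrase group

The final phrase closes with a half cadence, which is not stronger than the preceding half cadence; the 3 phrases lack an overall antecedent–consequent design and so form a phrase group.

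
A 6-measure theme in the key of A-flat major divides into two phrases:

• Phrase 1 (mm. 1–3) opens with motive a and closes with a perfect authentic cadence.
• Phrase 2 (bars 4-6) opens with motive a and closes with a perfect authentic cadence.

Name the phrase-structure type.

Both phrases have the same opening (a) and the same cadence (perfect authentic cadence): the second is a restatement, not a consequent, so this is a repeated phrase rather than a period.

repeated phrase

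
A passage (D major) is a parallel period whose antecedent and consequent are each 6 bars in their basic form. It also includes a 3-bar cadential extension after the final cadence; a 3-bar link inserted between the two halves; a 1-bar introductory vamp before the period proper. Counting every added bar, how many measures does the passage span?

19 measures

Basic parallel period: 6 + 6 = 12 bars.
12 (basic form) + 3 (cadential extension) + 3 (link) + 1 (introduction) = 19.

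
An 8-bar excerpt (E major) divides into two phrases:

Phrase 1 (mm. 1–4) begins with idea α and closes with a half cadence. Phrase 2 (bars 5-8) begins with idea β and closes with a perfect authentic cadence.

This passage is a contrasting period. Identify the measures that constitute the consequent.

The antecedent is the phrase ending with the weaker cadence (half cadence, phrase 1) and the consequent the one ending more conclusively (perfect authentic cadence, phrase 2); the consequent is mm. 5-8.

measures 5–8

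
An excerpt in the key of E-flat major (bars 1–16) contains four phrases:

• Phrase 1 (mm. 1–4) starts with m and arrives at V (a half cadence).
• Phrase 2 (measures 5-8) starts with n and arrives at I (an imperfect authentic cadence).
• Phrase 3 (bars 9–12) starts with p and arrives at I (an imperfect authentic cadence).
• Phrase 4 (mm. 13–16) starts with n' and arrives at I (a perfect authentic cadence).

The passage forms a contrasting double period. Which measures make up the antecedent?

measures 1–8

In a double period the four phrases pair into a large antecedent (phrases 1–2, ending imperfect authentic cadence) and a large consequent (phrases 3–4, ending perfect authentic cadence). The antecedent spans measures 1–8.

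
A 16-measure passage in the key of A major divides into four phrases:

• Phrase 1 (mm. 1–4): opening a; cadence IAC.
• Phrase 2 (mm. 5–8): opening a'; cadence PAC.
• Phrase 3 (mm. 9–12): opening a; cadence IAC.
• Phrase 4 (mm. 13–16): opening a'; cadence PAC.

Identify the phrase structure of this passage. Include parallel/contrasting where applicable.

The cadence pattern IAC–PAC–IAC–PAC is weak–strong twice, and phrases 3–4 restate phrases 1–2: a period heard twice, not a double period (which would end weakly at phrase 2).

repeated period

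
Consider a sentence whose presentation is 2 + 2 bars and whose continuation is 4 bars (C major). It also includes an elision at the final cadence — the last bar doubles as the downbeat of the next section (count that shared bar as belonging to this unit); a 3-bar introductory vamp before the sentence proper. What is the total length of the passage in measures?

Basic sentence: 2 + 2 + 4 = 8 bars.
8 (basic form) + 3 (introduction) = 11.
The elision shares a bar with the next section but does not change this unit's count.

11 measures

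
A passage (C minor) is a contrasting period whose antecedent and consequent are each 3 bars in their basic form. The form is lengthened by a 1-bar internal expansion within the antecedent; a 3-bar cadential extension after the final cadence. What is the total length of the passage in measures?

10 measures

Basic contrasting period: 3 + 3 = 6 bars.
6 (basic form) + 1 (internal expansion) + 3 (cadential extension) = 10.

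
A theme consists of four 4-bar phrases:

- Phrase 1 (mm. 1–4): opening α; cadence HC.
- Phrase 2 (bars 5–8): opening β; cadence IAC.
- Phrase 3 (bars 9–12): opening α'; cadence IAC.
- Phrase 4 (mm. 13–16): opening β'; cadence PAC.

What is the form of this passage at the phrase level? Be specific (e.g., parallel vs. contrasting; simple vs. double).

parallel double period

Four phrases in two halves: the first half (measures 1–8) ends with an imperfect authentic cadence, the second (mm. 9-16) with a perfect authentic cadence — a large antecedent–consequent pair, i.e. a double period.
Phrase 3 begins with the same material as phrase 1, making it parallel.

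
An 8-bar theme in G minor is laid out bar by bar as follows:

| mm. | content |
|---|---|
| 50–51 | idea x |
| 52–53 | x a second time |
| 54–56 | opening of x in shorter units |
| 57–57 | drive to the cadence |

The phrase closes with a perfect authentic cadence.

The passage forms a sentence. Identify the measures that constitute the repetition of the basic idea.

The presentation of a sentence is the basic idea (mm. 50-51) plus its repetition (mm. 52–53); the repetition of the basic idea is therefore mm. 52–53.

measures 52–53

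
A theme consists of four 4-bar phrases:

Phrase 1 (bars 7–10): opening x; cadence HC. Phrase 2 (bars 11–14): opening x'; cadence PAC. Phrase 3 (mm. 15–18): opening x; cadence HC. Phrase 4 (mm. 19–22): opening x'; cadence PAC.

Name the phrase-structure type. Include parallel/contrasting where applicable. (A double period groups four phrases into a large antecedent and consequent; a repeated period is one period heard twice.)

The cadence pattern HC–PAC–HC–PAC is weak–strong twice, and phrases 3–4 restate phrases 1–2: a period heard twice, not a double period (which would end weakly at phrase 2).

repeated period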